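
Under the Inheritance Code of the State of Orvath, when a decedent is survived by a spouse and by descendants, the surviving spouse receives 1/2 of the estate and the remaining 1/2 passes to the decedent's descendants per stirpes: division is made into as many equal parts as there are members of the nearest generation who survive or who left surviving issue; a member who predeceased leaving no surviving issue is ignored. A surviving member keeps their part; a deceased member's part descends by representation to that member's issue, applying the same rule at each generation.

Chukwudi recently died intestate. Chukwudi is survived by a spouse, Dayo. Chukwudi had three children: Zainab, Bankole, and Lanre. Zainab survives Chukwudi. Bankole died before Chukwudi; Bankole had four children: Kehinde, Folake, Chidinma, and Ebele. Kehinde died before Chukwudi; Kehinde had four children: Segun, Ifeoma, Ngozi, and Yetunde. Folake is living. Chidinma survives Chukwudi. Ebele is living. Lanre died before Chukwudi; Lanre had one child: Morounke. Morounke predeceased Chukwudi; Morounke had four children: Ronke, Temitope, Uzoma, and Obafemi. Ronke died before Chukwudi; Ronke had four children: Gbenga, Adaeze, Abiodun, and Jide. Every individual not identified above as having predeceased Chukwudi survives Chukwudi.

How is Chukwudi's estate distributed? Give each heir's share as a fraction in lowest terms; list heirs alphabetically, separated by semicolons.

Abiodun 1/96; Adaeze 1/96; Chidinma 1/24; Dayo 1/2; Ebele 1/24; Folake 1/24; Gbenga 1/96; Ifeoma 1/96; Jide 1/96; Ngozi 1/96; Obafemi 1/24; Segun 1/96; Temitope 1/24; Uzoma 1/24; Yetunde 1/96; Zainab 1/6

Dayo, as surviving spouse, takes 1/2.
The remaining 1/2 passes to Chukwudi's descendants per stirpes.
The 1/2 is divided into 3 equal shares of 1/6 among Zainab, Bankole, Lanre.
Zainab is living and takes 1/6.
Bankole predeceased; the 1/6 allotted to Bankole's branch passes to Bankole's issue by representation.
The 1/6 is divided into 4 equal shares of 1/24 among Kehinde, Folake, Chidinma, Ebele.
Kehinde predeceased; the 1/24 allotted to Kehinde's branch passes to Kehinde's issue by representation.
The 1/24 is divided into 4 equal shares of 1/96 among Segun, Ifeoma, Ngozi, Yetunde.
Segun is living and takes 1/96.
Ifeoma is living and takes 1/96.
Ngozi is living and takes 1/96.
Yetunde is living and takes 1/96.
Folake is living and takes 1/24.
Chidinma is living and takes 1/24.
Ebele is living and takes 1/24.
Lanre predeceased; the 1/6 allotted to Lanre's branch passes to Lanre's issue by representation.
Morounke's line is the sole branch at this level, so the full 1/6 passes to Morounke's issue by representation.
The 1/6 is divided into 4 equal shares of 1/24 among Ronke, Temitope, Uzoma, Obafemi.
Ronke predeceased; the 1/24 allotted to Ronke's branch passes to Ronke's issue by representation.
The 1/24 is divided into 4 equal shares of 1/96 among Gbenga, Adaeze, Abiodun, Jide.
Gbenga is living and takes 1/96.
Adaeze is living and takes 1/96.
Abiodun is living and takes 1/96.
Jide is living and takes 1/96.
Temitope is living and takes 1/24.
Uzoma is living and takes 1/24.
Obafemi is living and takes 1/24.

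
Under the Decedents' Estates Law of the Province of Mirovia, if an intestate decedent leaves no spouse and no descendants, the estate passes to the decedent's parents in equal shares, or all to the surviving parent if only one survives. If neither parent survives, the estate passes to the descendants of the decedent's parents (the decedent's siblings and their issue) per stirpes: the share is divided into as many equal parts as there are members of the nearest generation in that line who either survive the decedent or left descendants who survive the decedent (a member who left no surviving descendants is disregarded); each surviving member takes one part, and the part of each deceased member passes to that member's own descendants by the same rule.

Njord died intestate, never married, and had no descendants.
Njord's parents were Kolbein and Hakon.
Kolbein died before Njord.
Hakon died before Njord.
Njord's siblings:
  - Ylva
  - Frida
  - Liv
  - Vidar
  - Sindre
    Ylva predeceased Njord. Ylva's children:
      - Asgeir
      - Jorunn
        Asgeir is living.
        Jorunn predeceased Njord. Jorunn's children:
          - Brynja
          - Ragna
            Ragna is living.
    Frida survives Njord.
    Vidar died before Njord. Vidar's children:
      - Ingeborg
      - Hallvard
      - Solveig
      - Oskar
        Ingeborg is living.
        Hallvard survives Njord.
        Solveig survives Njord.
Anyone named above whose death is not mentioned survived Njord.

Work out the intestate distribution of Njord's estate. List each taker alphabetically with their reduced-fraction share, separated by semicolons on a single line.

Neither parent survives and there are no descendants, so the estate passes to Njord's siblings and their issue per stirpes.
The estate is divided into 5 equal shares of 1/5 among Ylva, Frida, Liv, Vidar, Sindre.
Ylva predeceased; the 1/5 allotted to Ylva's branch passes to Ylva's issue by representation.
The 1/5 is divided into 2 equal shares of 1/10 among Asgeir, Jorunn.
Asgeir is living and takes 1/10.
Jorunn predeceased; the 1/10 allotted to Jorunn's branch passes to Jorunn's issue by representation.
The 1/10 is divided into 2 equal shares of 1/20 among Brynja, Ragna.
Brynja is living and takes 1/20.
Ragna is living and takes 1/20.
Frida is living and takes 1/5.
Liv is living and takes 1/5.
Vidar predeceased; the 1/5 allotted to Vidar's branch passes to Vidar's issue by representation.
The 1/5 is divided into 4 equal shares of 1/20 among Ingeborg, Hallvard, Solveig, Oskar.
Ingeborg is living and takes 1/20.
Hallvard is living and takes 1/20.
Solveig is living and takes 1/20.
Oskar is living and takes 1/20.
Sindre is living and takes 1/5.

Asgeir 1/10; Brynja 1/20; Frida 1/5; Hallvard 1/20; Ingeborg 1/20; Liv 1/5; Oskar 1/20; Ragna 1/20; Sindre 1/5; Solveig 1/20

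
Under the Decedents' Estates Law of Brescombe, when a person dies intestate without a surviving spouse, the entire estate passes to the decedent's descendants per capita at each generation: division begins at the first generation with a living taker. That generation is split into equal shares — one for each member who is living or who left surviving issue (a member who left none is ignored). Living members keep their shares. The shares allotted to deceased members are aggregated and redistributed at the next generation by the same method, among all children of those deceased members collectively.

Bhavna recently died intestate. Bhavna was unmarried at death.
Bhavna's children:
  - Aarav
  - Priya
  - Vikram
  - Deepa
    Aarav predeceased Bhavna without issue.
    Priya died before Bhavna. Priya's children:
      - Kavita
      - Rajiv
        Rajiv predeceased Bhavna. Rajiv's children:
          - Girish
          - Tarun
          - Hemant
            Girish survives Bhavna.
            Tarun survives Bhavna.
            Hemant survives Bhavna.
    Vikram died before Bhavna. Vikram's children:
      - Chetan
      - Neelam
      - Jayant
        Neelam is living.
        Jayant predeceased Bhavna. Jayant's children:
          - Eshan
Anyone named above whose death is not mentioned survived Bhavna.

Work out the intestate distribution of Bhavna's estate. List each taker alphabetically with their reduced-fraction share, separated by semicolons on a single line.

There is no surviving spouse, so the entire estate passes to Bhavna's descendants per capita at each generation.
At generation 1 (Priya, Vikram, Deepa) there are 3 shares of (1)/3 = 1/3 each.
Living: Deepa — each takes 1/3.
Deceased: Priya and Vikram. Their combined 2/3 is pooled and carried to generation 2.
At generation 2 (Kavita, Rajiv, Chetan, Neelam, Jayant) there are 5 shares of (2/3)/5 = 2/15 each.
Living: Kavita, Chetan, and Neelam — each takes 2/15.
Deceased: Rajiv and Jayant. Their combined 4/15 is pooled and carried to generation 3.
At generation 3 (Girish, Tarun, Hemant, Eshan) there are 4 shares of (4/15)/4 = 1/15 each.
Living: Girish, Tarun, Hemant, and Eshan — each takes 1/15.

Chetan 2/15; Deepa 1/3; Eshan 1/15; Girish 1/15; Hemant 1/15; Kavita 2/15; Neelam 2/15; Tarun 1/15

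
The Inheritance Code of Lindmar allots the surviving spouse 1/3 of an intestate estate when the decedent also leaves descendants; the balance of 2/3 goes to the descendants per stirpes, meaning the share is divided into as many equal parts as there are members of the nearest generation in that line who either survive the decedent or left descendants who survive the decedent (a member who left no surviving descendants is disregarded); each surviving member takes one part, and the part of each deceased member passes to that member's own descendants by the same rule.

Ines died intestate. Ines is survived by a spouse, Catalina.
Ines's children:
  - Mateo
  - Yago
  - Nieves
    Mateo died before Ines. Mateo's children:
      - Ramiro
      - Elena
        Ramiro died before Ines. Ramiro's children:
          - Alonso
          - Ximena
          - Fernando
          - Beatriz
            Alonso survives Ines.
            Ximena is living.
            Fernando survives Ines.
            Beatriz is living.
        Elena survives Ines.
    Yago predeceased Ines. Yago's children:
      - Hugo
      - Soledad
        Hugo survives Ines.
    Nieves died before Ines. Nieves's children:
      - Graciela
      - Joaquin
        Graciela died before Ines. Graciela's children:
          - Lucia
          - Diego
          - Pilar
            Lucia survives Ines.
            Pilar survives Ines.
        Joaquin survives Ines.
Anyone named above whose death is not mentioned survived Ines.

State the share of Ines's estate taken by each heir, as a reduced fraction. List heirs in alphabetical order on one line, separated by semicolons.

Catalina, as surviving spouse, takes 1/3.
The remaining 2/3 passes to Ines's descendants per stirpes.
The 2/3 is divided into 3 equal shares of 2/9 among Mateo, Yago, Nieves.
Mateo predeceased; the 2/9 allotted to Mateo's branch passes to Mateo's issue by representation.
The 2/9 is divided into 2 equal shares of 1/9 among Ramiro, Elena.
Ramiro predeceased; the 1/9 allotted to Ramiro's branch passes to Ramiro's issue by representation.
The 1/9 is divided into 4 equal shares of 1/36 among Alonso, Ximena, Fernando, Beatriz.
Alonso is living and takes 1/36.
Ximena is living and takes 1/36.
Fernando is living and takes 1/36.
Beatriz is living and takes 1/36.
Elena is living and takes 1/9.
Yago predeceased; the 2/9 allotted to Yago's branch passes to Yago's issue by representation.
The 2/9 is divided into 2 equal shares of 1/9 among Hugo, Soledad.
Hugo is living and takes 1/9.
Soledad is living and takes 1/9.
Nieves predeceased; the 2/9 allotted to Nieves's branch passes to Nieves's issue by representation.
The 2/9 is divided into 2 equal shares of 1/9 among Graciela, Joaquin.
Graciela predeceased; the 1/9 allotted to Graciela's branch passes to Graciela's issue by representation.
The 1/9 is divided into 3 equal shares of 1/27 among Lucia, Diego, Pilar.
Lucia is living and takes 1/27.
Diego is living and takes 1/27.
Pilar is living and takes 1/27.
Joaquin is living and takes 1/9.

Alonso 1/36; Beatriz 1/36; Catalina 1/3; Diego 1/27; Elena 1/9; Fernando 1/36; Hugo 1/9; Joaquin 1/9; Lucia 1/27; Pilar 1/27; Soledad 1/9; Ximena 1/36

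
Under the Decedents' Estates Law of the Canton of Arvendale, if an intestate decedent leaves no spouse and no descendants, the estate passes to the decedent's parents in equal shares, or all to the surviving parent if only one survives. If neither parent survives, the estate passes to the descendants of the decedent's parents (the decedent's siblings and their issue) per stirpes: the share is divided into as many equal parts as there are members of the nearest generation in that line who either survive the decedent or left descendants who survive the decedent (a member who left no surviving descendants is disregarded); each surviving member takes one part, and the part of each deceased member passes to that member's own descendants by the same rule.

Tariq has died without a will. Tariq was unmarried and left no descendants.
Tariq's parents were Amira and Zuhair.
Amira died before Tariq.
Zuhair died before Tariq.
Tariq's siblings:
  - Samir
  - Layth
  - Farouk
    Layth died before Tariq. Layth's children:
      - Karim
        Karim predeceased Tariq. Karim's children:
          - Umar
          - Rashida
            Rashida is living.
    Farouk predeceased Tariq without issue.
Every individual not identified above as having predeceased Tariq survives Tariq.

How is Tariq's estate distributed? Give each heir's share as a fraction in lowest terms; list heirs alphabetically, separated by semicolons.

Neither parent survives and there are no descendants, so the estate passes to Tariq's siblings and their issue per stirpes.
Farouk left no surviving issue, so that branch lapses and is disregarded.
The estate is divided into 2 equal shares of 1/2 among Samir, Layth.
Samir is living and takes 1/2.
Layth predeceased; the 1/2 allotted to Layth's branch passes to Layth's issue by representation.
Karim's line is the sole branch at this level, so the full 1/2 passes to Karim's issue by representation.
The 1/2 is divided into 2 equal shares of 1/4 among Umar, Rashida.
Umar is living and takes 1/4.
Rashida is living and takes 1/4.

Rashida 1/4; Samir 1/2; Umar 1/4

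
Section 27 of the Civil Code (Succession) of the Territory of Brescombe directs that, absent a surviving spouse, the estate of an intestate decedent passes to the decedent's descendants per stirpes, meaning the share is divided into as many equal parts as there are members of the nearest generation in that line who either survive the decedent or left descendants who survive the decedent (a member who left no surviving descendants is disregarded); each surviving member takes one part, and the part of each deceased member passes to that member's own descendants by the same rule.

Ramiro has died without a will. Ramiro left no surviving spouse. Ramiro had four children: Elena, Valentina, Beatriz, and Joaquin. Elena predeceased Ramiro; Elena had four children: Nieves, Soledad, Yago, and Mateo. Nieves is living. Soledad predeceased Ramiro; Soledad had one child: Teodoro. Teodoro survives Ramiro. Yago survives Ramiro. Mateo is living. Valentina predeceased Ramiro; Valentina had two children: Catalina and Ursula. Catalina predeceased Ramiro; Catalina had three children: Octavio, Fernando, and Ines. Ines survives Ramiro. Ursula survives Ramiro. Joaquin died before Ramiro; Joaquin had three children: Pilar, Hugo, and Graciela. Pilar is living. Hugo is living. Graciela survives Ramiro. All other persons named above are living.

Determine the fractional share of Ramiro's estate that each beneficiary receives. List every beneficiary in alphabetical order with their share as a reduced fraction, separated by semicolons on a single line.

There is no surviving spouse, so the entire estate passes to Ramiro's descendants per stirpes.
The estate is divided into 4 equal shares of 1/4 among Elena, Valentina, Beatriz, Joaquin.
Elena predeceased; the 1/4 allotted to Elena's branch passes to Elena's issue by representation.
The 1/4 is divided into 4 equal shares of 1/16 among Nieves, Soledad, Yago, Mateo.
Nieves is living and takes 1/16.
Soledad predeceased; the 1/16 allotted to Soledad's branch passes to Soledad's issue by representation.
Teodoro is the sole taker at this level and receives the full 1/16.
Yago is living and takes 1/16.
Mateo is living and takes 1/16.
Valentina predeceased; the 1/4 allotted to Valentina's branch passes to Valentina's issue by representation.
The 1/4 is divided into 2 equal shares of 1/8 among Catalina, Ursula.
Catalina predeceased; the 1/8 allotted to Catalina's branch passes to Catalina's issue by representation.
The 1/8 is divided into 3 equal shares of 1/24 among Octavio, Fernando, Ines.
Octavio is living and takes 1/24.
Fernando is living and takes 1/24.
Ines is living and takes 1/24.
Ursula is living and takes 1/8.
Beatriz is living and takes 1/4.
Joaquin predeceased; the 1/4 allotted to Joaquin's branch passes to Joaquin's issue by representation.
The 1/4 is divided into 3 equal shares of 1/12 among Pilar, Hugo, Graciela.
Pilar is living and takes 1/12.
Hugo is living and takes 1/12.
Graciela is living and takes 1/12.

Beatriz 1/4; Fernando 1/24; Graciela 1/12; Hugo 1/12; Ines 1/24; Mateo 1/16; Nieves 1/16; Octavio 1/24; Pilar 1/12; Teodoro 1/16; Ursula 1/8; Yago 1/16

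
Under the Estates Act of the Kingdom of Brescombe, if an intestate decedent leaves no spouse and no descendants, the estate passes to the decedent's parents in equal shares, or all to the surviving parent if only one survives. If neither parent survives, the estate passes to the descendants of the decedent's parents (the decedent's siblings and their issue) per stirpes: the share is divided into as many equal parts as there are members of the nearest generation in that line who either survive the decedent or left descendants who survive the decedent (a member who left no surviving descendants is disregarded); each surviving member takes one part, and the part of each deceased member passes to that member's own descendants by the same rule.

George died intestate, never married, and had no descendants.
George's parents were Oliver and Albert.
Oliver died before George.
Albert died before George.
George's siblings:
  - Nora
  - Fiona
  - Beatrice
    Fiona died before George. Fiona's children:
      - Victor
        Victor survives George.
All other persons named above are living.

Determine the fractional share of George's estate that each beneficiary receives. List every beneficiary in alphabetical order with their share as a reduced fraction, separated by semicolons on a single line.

Neither parent survives and there are no descendants, so the estate passes to George's siblings and their issue per stirpes.
The estate is divided into 3 equal shares of 1/3 among Nora, Fiona, Beatrice.
Nora is living and takes 1/3.
Fiona predeceased; the 1/3 allotted to Fiona's branch passes to Fiona's issue by representation.
Victor is the sole taker at this level and receives the full 1/3.
Beatrice is living and takes 1/3.

Beatrice 1/3; Nora 1/3; Victor 1/3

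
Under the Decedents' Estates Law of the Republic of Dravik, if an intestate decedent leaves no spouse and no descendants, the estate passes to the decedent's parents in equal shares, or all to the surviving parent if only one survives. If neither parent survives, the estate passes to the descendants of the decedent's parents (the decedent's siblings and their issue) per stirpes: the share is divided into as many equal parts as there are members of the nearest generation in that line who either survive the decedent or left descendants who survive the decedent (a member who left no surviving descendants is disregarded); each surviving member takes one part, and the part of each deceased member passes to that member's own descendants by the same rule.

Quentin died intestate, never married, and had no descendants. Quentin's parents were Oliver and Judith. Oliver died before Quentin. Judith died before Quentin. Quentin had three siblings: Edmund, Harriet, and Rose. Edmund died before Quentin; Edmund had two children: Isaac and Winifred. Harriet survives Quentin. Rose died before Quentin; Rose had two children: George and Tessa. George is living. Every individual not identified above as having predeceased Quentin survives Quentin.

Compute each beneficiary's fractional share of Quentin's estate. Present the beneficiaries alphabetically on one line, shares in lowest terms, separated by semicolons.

George 1/6; Harriet 1/3; Isaac 1/6; Tessa 1/6; Winifred 1/6

Neither parent survives and there are no descendants, so the estate passes to Quentin's siblings and their issue per stirpes.
The estate is divided into 3 equal shares of 1/3 among Edmund, Harriet, Rose.
Edmund predeceased; the 1/3 allotted to Edmund's branch passes to Edmund's issue by representation.
The 1/3 is divided into 2 equal shares of 1/6 among Isaac, Winifred.
Isaac is living and takes 1/6.
Winifred is living and takes 1/6.
Harriet is living and takes 1/3.
Rose predeceased; the 1/3 allotted to Rose's branch passes to Rose's issue by representation.
The 1/3 is divided into 2 equal shares of 1/6 among George, Tessa.
George is living and takes 1/6.
Tessa is living and takes 1/6.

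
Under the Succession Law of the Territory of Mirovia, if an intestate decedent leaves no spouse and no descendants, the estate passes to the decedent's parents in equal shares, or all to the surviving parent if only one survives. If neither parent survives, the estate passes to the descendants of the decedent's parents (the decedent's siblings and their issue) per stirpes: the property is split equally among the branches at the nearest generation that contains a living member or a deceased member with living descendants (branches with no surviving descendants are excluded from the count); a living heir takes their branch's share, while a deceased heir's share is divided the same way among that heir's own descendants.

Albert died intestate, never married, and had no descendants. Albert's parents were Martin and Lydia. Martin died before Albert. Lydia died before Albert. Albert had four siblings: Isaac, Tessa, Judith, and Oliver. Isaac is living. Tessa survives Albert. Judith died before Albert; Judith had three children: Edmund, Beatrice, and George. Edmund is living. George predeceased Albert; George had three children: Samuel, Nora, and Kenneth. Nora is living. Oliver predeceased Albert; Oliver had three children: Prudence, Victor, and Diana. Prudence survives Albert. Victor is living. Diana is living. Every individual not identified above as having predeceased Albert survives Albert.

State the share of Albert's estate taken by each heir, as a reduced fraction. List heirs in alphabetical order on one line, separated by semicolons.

Neither parent survives and there are no descendants, so the estate passes to Albert's siblings and their issue per stirpes.
The estate is divided into 4 equal shares of 1/4 among Isaac, Tessa, Judith, Oliver.
Isaac is living and takes 1/4.
Tessa is living and takes 1/4.
Judith predeceased; the 1/4 allotted to Judith's branch passes to Judith's issue by representation.
The 1/4 is divided into 3 equal shares of 1/12 among Edmund, Beatrice, George.
Edmund is living and takes 1/12.
Beatrice is living and takes 1/12.
George predeceased; the 1/12 allotted to George's branch passes to George's issue by representation.
The 1/12 is divided into 3 equal shares of 1/36 among Samuel, Nora, Kenneth.
Samuel is living and takes 1/36.
Nora is living and takes 1/36.
Kenneth is living and takes 1/36.
Oliver predeceased; the 1/4 allotted to Oliver's branch passes to Oliver's issue by representation.
The 1/4 is divided into 3 equal shares of 1/12 among Prudence, Victor, Diana.
Prudence is living and takes 1/12.
Victor is living and takes 1/12.
Diana is living and takes 1/12.

Beatrice 1/12; Diana 1/12; Edmund 1/12; Isaac 1/4; Kenneth 1/36; Nora 1/36; Prudence 1/12; Samuel 1/36; Tessa 1/4; Victor 1/12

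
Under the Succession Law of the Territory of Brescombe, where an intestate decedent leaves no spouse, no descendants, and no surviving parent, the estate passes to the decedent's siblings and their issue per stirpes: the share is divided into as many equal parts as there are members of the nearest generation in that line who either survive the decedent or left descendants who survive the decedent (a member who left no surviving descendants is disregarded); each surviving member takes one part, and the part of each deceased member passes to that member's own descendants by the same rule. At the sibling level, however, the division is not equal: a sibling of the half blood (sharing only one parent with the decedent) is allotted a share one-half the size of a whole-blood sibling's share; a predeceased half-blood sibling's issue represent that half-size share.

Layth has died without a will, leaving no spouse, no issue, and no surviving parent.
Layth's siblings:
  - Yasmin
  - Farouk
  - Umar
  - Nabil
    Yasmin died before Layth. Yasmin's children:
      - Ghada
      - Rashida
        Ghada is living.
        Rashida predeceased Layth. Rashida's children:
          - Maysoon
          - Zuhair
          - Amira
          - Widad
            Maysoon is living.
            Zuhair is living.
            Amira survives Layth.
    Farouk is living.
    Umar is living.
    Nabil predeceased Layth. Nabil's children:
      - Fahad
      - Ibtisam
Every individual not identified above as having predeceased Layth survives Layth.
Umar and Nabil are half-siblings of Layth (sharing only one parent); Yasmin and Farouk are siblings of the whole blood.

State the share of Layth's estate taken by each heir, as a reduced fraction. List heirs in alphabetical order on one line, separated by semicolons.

No spouse, descendants, or parent survives, so the estate passes to Layth's siblings per stirpes.
Half-blood siblings count for one-half the weight of whole-blood siblings at the initial division.
Dividing 1 in proportion to weights (total weight 3): Yasmin (weight 1) → 1/3; Farouk (weight 1) → 1/3; Umar (weight 1/2) → 1/6; Nabil (weight 1/2) → 1/6.
Yasmin predeceased; the 1/3 allotted to Yasmin's branch passes to Yasmin's issue by representation.
The 1/3 is divided into 2 equal shares of 1/6 among Ghada, Rashida.
Ghada is living and takes 1/6.
Rashida predeceased; the 1/6 allotted to Rashida's branch passes to Rashida's issue by representation.
The 1/6 is divided into 4 equal shares of 1/24 among Maysoon, Zuhair, Amira, Widad.
Maysoon is living and takes 1/24.
Zuhair is living and takes 1/24.
Amira is living and takes 1/24.
Widad is living and takes 1/24.
Farouk is living and takes 1/3.
Umar is living and takes 1/6.
Nabil predeceased; the 1/6 allotted to Nabil's branch passes to Nabil's issue by representation.
The 1/6 is divided into 2 equal shares of 1/12 among Fahad, Ibtisam.
Fahad is living and takes 1/12.
Ibtisam is living and takes 1/12.

Amira 1/24; Fahad 1/12; Farouk 1/3; Ghada 1/6; Ibtisam 1/12; Maysoon 1/24; Umar 1/6; Widad 1/24; Zuhair 1/24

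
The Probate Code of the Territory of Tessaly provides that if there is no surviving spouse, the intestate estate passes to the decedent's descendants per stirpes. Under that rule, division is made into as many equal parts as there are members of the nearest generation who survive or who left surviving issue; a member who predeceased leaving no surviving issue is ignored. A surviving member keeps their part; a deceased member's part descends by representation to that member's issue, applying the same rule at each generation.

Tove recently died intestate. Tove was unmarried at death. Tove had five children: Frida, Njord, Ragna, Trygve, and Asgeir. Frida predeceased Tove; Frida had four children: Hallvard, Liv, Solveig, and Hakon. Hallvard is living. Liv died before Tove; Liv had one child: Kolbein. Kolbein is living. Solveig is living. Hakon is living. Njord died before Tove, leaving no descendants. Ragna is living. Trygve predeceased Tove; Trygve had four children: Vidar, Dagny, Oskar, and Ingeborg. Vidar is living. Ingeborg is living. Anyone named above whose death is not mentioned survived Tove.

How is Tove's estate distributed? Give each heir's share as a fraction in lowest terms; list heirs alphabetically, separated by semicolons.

Asgeir 1/4; Dagny 1/16; Hakon 1/16; Hallvard 1/16; Ingeborg 1/16; Kolbein 1/16; Oskar 1/16; Ragna 1/4; Solveig 1/16; Vidar 1/16

There is no surviving spouse, so the entire estate passes to Tove's descendants per stirpes.
Njord left no surviving issue, so that branch lapses and is disregarded.
The estate is divided into 4 equal shares of 1/4 among Frida, Ragna, Trygve, Asgeir.
Frida predeceased; the 1/4 allotted to Frida's branch passes to Frida's issue by representation.
The 1/4 is divided into 4 equal shares of 1/16 among Hallvard, Liv, Solveig, Hakon.
Hallvard is living and takes 1/16.
Liv predeceased; the 1/16 allotted to Liv's branch passes to Liv's issue by representation.
Kolbein is the sole taker at this level and receives the full 1/16.
Solveig is living and takes 1/16.
Hakon is living and takes 1/16.
Ragna is living and takes 1/4.
Trygve predeceased; the 1/4 allotted to Trygve's branch passes to Trygve's issue by representation.
The 1/4 is divided into 4 equal shares of 1/16 among Vidar, Dagny, Oskar, Ingeborg.
Vidar is living and takes 1/16.
Dagny is living and takes 1/16.
Oskar is living and takes 1/16.
Ingeborg is living and takes 1/16.
Asgeir is living and takes 1/4.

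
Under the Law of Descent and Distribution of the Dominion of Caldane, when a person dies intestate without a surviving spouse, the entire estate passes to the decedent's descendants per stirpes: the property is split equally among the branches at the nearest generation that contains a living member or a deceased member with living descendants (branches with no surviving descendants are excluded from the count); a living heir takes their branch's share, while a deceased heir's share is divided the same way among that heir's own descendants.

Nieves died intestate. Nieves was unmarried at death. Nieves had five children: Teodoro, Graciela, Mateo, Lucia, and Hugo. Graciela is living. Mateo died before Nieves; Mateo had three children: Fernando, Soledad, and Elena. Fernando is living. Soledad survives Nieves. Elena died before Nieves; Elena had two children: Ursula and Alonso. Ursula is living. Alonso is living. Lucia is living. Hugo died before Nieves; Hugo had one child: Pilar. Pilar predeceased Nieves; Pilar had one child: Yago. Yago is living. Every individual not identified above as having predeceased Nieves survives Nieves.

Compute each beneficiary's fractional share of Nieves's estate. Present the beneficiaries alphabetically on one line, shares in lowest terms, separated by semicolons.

There is no surviving spouse, so the entire estate passes to Nieves's descendants per stirpes.
The estate is divided into 5 equal shares of 1/5 among Teodoro, Graciela, Mateo, Lucia, Hugo.
Teodoro is living and takes 1/5.
Graciela is living and takes 1/5.
Mateo predeceased; the 1/5 allotted to Mateo's branch passes to Mateo's issue by representation.
The 1/5 is divided into 3 equal shares of 1/15 among Fernando, Soledad, Elena.
Fernando is living and takes 1/15.
Soledad is living and takes 1/15.
Elena predeceased; the 1/15 allotted to Elena's branch passes to Elena's issue by representation.
The 1/15 is divided into 2 equal shares of 1/30 among Ursula, Alonso.
Ursula is living and takes 1/30.
Alonso is living and takes 1/30.
Lucia is living and takes 1/5.
Hugo predeceased; the 1/5 allotted to Hugo's branch passes to Hugo's issue by representation.
Pilar's line is the sole branch at this level, so the full 1/5 passes to Pilar's issue by representation.
Yago is the sole taker at this level and receives the full 1/5.

Alonso 1/30; Fernando 1/15; Graciela 1/5; Lucia 1/5; Soledad 1/15; Teodoro 1/5; Ursula 1/30; Yago 1/5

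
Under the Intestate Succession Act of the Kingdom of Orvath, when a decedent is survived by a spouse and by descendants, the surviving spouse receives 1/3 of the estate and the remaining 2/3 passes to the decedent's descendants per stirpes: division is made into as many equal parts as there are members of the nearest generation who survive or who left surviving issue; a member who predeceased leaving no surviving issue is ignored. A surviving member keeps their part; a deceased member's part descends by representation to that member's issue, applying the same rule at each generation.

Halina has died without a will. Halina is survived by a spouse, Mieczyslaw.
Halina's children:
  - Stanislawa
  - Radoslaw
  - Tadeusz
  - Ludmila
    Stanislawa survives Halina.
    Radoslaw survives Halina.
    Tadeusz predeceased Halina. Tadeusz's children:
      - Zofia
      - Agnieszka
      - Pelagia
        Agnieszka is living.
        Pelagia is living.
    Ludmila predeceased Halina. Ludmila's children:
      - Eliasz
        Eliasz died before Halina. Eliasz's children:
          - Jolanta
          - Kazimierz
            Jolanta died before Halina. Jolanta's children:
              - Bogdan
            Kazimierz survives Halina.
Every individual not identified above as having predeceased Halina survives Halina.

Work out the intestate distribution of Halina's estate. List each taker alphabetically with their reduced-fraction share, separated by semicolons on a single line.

Mieczyslaw, as surviving spouse, takes 1/3.
The remaining 2/3 passes to Halina's descendants per stirpes.
The 2/3 is divided into 4 equal shares of 1/6 among Stanislawa, Radoslaw, Tadeusz, Ludmila.
Stanislawa is living and takes 1/6.
Radoslaw is living and takes 1/6.
Tadeusz predeceased; the 1/6 allotted to Tadeusz's branch passes to Tadeusz's issue by representation.
The 1/6 is divided into 3 equal shares of 1/18 among Zofia, Agnieszka, Pelagia.
Zofia is living and takes 1/18.
Agnieszka is living and takes 1/18.
Pelagia is living and takes 1/18.
Ludmila predeceased; the 1/6 allotted to Ludmila's branch passes to Ludmila's issue by representation.
Eliasz's line is the sole branch at this level, so the full 1/6 passes to Eliasz's issue by representation.
The 1/6 is divided into 2 equal shares of 1/12 among Jolanta, Kazimierz.
Jolanta predeceased; the 1/12 allotted to Jolanta's branch passes to Jolanta's issue by representation.
Bogdan is the sole taker at this level and receives the full 1/12.
Kazimierz is living and takes 1/12.

Agnieszka 1/18; Bogdan 1/12; Kazimierz 1/12; Mieczyslaw 1/3; Pelagia 1/18; Radoslaw 1/6; Stanislawa 1/6; Zofia 1/18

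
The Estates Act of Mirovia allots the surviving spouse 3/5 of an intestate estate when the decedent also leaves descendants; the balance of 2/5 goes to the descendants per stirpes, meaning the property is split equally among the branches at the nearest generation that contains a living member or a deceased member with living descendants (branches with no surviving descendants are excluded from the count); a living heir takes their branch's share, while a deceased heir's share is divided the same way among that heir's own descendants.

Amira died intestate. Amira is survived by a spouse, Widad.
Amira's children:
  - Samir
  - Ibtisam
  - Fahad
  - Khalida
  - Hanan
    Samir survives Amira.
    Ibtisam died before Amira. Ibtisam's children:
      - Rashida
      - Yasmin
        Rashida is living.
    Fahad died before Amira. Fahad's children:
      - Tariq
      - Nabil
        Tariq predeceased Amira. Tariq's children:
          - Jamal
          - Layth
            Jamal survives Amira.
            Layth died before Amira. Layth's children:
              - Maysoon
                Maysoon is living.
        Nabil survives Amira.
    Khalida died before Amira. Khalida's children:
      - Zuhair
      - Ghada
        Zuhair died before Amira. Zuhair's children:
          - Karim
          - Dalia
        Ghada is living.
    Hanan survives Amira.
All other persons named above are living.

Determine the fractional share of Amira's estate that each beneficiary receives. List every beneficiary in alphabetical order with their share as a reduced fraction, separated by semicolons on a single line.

Widad, as surviving spouse, takes 3/5.
The remaining 2/5 passes to Amira's descendants per stirpes.
The 2/5 is divided into 5 equal shares of 2/25 among Samir, Ibtisam, Fahad, Khalida, Hanan.
Samir is living and takes 2/25.
Ibtisam predeceased; the 2/25 allotted to Ibtisam's branch passes to Ibtisam's issue by representation.
The 2/25 is divided into 2 equal shares of 1/25 among Rashida, Yasmin.
Rashida is living and takes 1/25.
Yasmin is living and takes 1/25.
Fahad predeceased; the 2/25 allotted to Fahad's branch passes to Fahad's issue by representation.
The 2/25 is divided into 2 equal shares of 1/25 among Tariq, Nabil.
Tariq predeceased; the 1/25 allotted to Tariq's branch passes to Tariq's issue by representation.
The 1/25 is divided into 2 equal shares of 1/50 among Jamal, Layth.
Jamal is living and takes 1/50.
Layth predeceased; the 1/50 allotted to Layth's branch passes to Layth's issue by representation.
Maysoon is the sole taker at this level and receives the full 1/50.
Nabil is living and takes 1/25.
Khalida predeceased; the 2/25 allotted to Khalida's branch passes to Khalida's issue by representation.
The 2/25 is divided into 2 equal shares of 1/25 among Zuhair, Ghada.
Zuhair predeceased; the 1/25 allotted to Zuhair's branch passes to Zuhair's issue by representation.
The 1/25 is divided into 2 equal shares of 1/50 among Karim, Dalia.
Karim is living and takes 1/50.
Dalia is living and takes 1/50.
Ghada is living and takes 1/25.
Hanan is living and takes 2/25.

Dalia 1/50; Ghada 1/25; Hanan 2/25; Jamal 1/50; Karim 1/50; Maysoon 1/50; Nabil 1/25; Rashida 1/25; Samir 2/25; Widad 3/5; Yasmin 1/25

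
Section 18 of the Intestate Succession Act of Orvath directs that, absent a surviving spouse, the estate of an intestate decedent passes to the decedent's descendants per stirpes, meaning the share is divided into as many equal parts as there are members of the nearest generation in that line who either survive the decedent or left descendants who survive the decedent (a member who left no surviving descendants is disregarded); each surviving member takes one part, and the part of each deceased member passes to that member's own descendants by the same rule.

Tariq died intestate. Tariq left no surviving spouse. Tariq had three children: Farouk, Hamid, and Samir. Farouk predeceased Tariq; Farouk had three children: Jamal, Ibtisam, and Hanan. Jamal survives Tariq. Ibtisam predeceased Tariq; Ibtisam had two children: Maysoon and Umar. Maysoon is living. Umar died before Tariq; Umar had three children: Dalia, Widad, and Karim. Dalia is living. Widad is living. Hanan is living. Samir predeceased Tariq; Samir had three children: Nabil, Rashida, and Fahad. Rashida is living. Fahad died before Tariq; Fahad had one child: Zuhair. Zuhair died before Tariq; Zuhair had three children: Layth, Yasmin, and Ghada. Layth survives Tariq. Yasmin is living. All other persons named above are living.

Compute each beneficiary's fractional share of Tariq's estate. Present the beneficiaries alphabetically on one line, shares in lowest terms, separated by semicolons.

Dalia 1/54; Ghada 1/27; Hamid 1/3; Hanan 1/9; Jamal 1/9; Karim 1/54; Layth 1/27; Maysoon 1/18; Nabil 1/9; Rashida 1/9; Widad 1/54; Yasmin 1/27

There is no surviving spouse, so the entire estate passes to Tariq's descendants per stirpes.
The estate is divided into 3 equal shares of 1/3 among Farouk, Hamid, Samir.
Farouk predeceased; the 1/3 allotted to Farouk's branch passes to Farouk's issue by representation.
The 1/3 is divided into 3 equal shares of 1/9 among Jamal, Ibtisam, Hanan.
Jamal is living and takes 1/9.
Ibtisam predeceased; the 1/9 allotted to Ibtisam's branch passes to Ibtisam's issue by representation.
The 1/9 is divided into 2 equal shares of 1/18 among Maysoon, Umar.
Maysoon is living and takes 1/18.
Umar predeceased; the 1/18 allotted to Umar's branch passes to Umar's issue by representation.
The 1/18 is divided into 3 equal shares of 1/54 among Dalia, Widad, Karim.
Dalia is living and takes 1/54.
Widad is living and takes 1/54.
Karim is living and takes 1/54.
Hanan is living and takes 1/9.
Hamid is living and takes 1/3.
Samir predeceased; the 1/3 allotted to Samir's branch passes to Samir's issue by representation.
The 1/3 is divided into 3 equal shares of 1/9 among Nabil, Rashida, Fahad.
Nabil is living and takes 1/9.
Rashida is living and takes 1/9.
Fahad predeceased; the 1/9 allotted to Fahad's branch passes to Fahad's issue by representation.
Zuhair's line is the sole branch at this level, so the full 1/9 passes to Zuhair's issue by representation.
The 1/9 is divided into 3 equal shares of 1/27 among Layth, Yasmin, Ghada.
Layth is living and takes 1/27.
Yasmin is living and takes 1/27.
Ghada is living and takes 1/27.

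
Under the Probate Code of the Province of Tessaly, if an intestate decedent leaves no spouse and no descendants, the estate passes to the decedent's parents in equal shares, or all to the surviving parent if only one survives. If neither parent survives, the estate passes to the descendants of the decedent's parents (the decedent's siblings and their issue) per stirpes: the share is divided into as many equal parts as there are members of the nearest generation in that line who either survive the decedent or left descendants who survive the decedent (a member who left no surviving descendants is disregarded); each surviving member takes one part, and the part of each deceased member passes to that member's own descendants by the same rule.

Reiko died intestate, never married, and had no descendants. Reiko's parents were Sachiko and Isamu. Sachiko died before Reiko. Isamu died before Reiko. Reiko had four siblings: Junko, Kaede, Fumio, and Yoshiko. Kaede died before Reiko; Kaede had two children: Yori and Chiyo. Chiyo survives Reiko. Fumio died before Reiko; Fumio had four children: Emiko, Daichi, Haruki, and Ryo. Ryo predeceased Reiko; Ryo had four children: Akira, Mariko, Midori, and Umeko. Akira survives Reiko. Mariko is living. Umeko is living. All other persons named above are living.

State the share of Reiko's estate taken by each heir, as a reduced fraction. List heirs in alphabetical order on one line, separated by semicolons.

Akira 1/64; Chiyo 1/8; Daichi 1/16; Emiko 1/16; Haruki 1/16; Junko 1/4; Mariko 1/64; Midori 1/64; Umeko 1/64; Yori 1/8; Yoshiko 1/4

Neither parent survives and there are no descendants, so the estate passes to Reiko's siblings and their issue per stirpes.
The estate is divided into 4 equal shares of 1/4 among Junko, Kaede, Fumio, Yoshiko.
Junko is living and takes 1/4.
Kaede predeceased; the 1/4 allotted to Kaede's branch passes to Kaede's issue by representation.
The 1/4 is divided into 2 equal shares of 1/8 among Yori, Chiyo.
Yori is living and takes 1/8.
Chiyo is living and takes 1/8.
Fumio predeceased; the 1/4 allotted to Fumio's branch passes to Fumio's issue by representation.
The 1/4 is divided into 4 equal shares of 1/16 among Emiko, Daichi, Haruki, Ryo.
Emiko is living and takes 1/16.
Daichi is living and takes 1/16.
Haruki is living and takes 1/16.
Ryo predeceased; the 1/16 allotted to Ryo's branch passes to Ryo's issue by representation.
The 1/16 is divided into 4 equal shares of 1/64 among Akira, Mariko, Midori, Umeko.
Akira is living and takes 1/64.
Mariko is living and takes 1/64.
Midori is living and takes 1/64.
Umeko is living and takes 1/64.
Yoshiko is living and takes 1/4.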